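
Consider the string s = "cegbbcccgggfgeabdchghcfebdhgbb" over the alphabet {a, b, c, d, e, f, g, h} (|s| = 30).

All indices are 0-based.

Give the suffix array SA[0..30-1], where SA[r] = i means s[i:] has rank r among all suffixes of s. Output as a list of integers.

rank | idx | suffix
   0 |  14 | abdchghcfebdhgbb
   1 |  29 | b
   2 |  28 | bb
   3 |   3 | bbcccgggfgeabdchghcfebdhgbb
   4 |   4 | bcccgggfgeabdchghcfebdhgbb
   5 |  15 | bdchghcfebdhgbb
   6 |  24 | bdhgbb
   7 |   5 | cccgggfgeabdchghcfebdhgbb
   8 |   6 | ccgggfgeabdchghcfebdhgbb
   9 |   0 | cegbbcccgggfgeabdchghcfebdhgbb
  10 |  21 | cfebdhgbb
  11 |   7 | cgggfgeabdchghcfebdhgbb
  12 |  17 | chghcfebdhgbb
  13 |  16 | dchghcfebdhgbb
  14 |  25 | dhgbb
  15 |  13 | eabdchghcfebdhgbb
  16 |  23 | ebdhgbb
  17 |   1 | egbbcccgggfgeabdchghcfebdhgbb
  18 |  22 | febdhgbb
  19 |  11 | fgeabdchghcfebdhgbb
  20 |  27 | gbb
  21 |   2 | gbbcccgggfgeabdchghcfebdhgbb
  22 |  12 | geabdchghcfebdhgbb
  23 |  10 | gfgeabdchghcfebdhgbb
  24 |   9 | ggfgeabdchghcfebdhgbb
  25 |   8 | gggfgeabdchghcfebdhgbb
  26 |  19 | ghcfebdhgbb
  27 |  20 | hcfebdhgbb
  28 |  26 | hgbb
  29 |  18 | hghcfebdhgbb

[14, 29, 28, 3, 4, 15, 24, 5, 6, 0, 21, 7, 17, 16, 25, 13, 23, 1, 22, 11, 27, 2, 12, 10, 9, 8, 19, 20, 26, 18]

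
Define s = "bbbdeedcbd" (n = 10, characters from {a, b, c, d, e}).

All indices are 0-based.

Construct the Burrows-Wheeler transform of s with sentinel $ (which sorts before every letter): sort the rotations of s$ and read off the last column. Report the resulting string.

d$bcbdbebed

rank  rotation     last
    0  $bbbdeedcbd  d
    1  bbbdeedcbd$  $
    2  bbdeedcbd$b  b
    3  bd$bbbdeedc  c
    4  bdeedcbd$bb  b
    5  cbd$bbbdeed  d
    6  d$bbbdeedcb  b
    7  dcbd$bbbdee  e
    8  deedcbd$bbb  b
    9  edcbd$bbbde  e
   10  eedcbd$bbbd  d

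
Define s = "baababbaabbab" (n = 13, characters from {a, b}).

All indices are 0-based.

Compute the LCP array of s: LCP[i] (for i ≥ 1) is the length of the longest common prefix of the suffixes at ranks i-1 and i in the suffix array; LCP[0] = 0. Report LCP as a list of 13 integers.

[0, 3, 1, 2, 2, 4, 0, 1, 4, 2, 3, 1, 3]

rank→(start, suffix):
  0 → (1, 'aababbaabbab')
  1 → (7, 'aabbab')
  2 → (11, 'ab')
  3 → (2, 'ababbaabbab')
  4 → (4, 'abbaabbab')
  5 → (8, 'abbab')
  6 → (12, 'b')
  7 → (0, 'baababbaabbab')
  8 → (6, 'baabbab')
  9 → (10, 'bab')
  10 → (3, 'babbaabbab')
  11 → (5, 'bbaabbab')
  12 → (9, 'bbab')

SA = [1, 7, 11, 2, 4, 8, 12, 0, 6, 10, 3, 5, 9]
rank  pair      lcp
   1  s[1:],s[7:]  3  'aab'
   2  s[7:],s[11:]  1  'a'
   3  s[11:],s[2:]  2  'ab'
   4  s[2:],s[4:]  2  'ab'
   5  s[4:],s[8:]  4  'abba'
   6  s[8:],s[12:]  0  ''
   7  s[12:],s[0:]  1  'b'
   8  s[0:],s[6:]  4  'baab'
   9  s[6:],s[10:]  2  'ba'
  10  s[10:],s[3:]  3  'bab'
  11  s[3:],s[5:]  1  'b'
  12  s[5:],s[9:]  3  'bba'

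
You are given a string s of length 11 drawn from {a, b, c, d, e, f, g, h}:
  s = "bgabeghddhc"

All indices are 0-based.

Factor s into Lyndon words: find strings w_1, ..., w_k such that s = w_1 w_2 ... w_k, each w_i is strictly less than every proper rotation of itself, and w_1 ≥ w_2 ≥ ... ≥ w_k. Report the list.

["bg", "abeghddhc"]

emit factor 1: 'bg' (i=0, period=2)
emit factor 2: 'abeghddhc' (i=2, period=9)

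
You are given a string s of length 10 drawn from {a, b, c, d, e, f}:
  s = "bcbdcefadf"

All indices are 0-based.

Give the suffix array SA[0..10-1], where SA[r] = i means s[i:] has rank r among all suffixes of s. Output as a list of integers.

rank | idx | suffix
   0 |   7 | adf
   1 |   0 | bcbdcefadf
   2 |   2 | bdcefadf
   3 |   1 | cbdcefadf
   4 |   4 | cefadf
   5 |   3 | dcefadf
   6 |   8 | df
   7 |   5 | efadf
   8 |   9 | f
   9 |   6 | fadf

[7, 0, 2, 1, 4, 3, 8, 5, 9, 6]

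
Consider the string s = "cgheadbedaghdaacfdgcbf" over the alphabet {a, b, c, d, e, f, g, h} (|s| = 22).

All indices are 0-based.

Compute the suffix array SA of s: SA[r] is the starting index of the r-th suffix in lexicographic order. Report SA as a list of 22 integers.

rank→(start, suffix):
  0 → (13, 'aacfdgcbf')
  1 → (14, 'acfdgcbf')
  2 → (4, 'adbedaghdaacfdgcbf')
  3 → (9, 'aghdaacfdgcbf')
  4 → (6, 'bedaghdaacfdgcbf')
  5 → (20, 'bf')
  6 → (19, 'cbf')
  7 → (15, 'cfdgcbf')
  8 → (0, 'cgheadbedaghdaacfdgcbf')
  9 → (12, 'daacfdgcbf')
  10 → (8, 'daghdaacfdgcbf')
  11 → (5, 'dbedaghdaacfdgcbf')
  12 → (17, 'dgcbf')
  13 → (3, 'eadbedaghdaacfdgcbf')
  14 → (7, 'edaghdaacfdgcbf')
  15 → (21, 'f')
  16 → (16, 'fdgcbf')
  17 → (18, 'gcbf')
  18 → (10, 'ghdaacfdgcbf')
  19 → (1, 'gheadbedaghdaacfdgcbf')
  20 → (11, 'hdaacfdgcbf')
  21 → (2, 'headbedaghdaacfdgcbf')

[13, 14, 4, 9, 6, 20, 19, 15, 0, 12, 8, 5, 17, 3, 7, 21, 16, 18, 10, 1, 11, 2]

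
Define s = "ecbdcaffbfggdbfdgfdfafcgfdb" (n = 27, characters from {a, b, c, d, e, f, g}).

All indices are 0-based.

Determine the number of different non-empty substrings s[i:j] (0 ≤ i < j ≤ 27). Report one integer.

351

rank→(start, suffix):
  0 → (20, 'afcgfdb')
  1 → (5, 'affbfggdbfdgfdfafcgfdb')
  2 → (26, 'b')
  3 → (2, 'bdcaffbfggdbfdgfdfafcgfdb')
  4 → (13, 'bfdgfdfafcgfdb')
  5 → (8, 'bfggdbfdgfdfafcgfdb')
  6 → (4, 'caffbfggdbfdgfdfafcgfdb')
  7 → (1, 'cbdcaffbfggdbfdgfdfafcgfdb')
  8 → (22, 'cgfdb')
  9 → (25, 'db')
  10 → (12, 'dbfdgfdfafcgfdb')
  11 → (3, 'dcaffbfggdbfdgfdfafcgfdb')
  12 → (18, 'dfafcgfdb')
  13 → (15, 'dgfdfafcgfdb')
  14 → (0, 'ecbdcaffbfggdbfdgfdfafcgfdb')
  15 → (19, 'fafcgfdb')
  16 → (7, 'fbfggdbfdgfdfafcgfdb')
  17 → (21, 'fcgfdb')
  18 → (24, 'fdb')
  19 → (17, 'fdfafcgfdb')
  20 → (14, 'fdgfdfafcgfdb')
  21 → (6, 'ffbfggdbfdgfdfafcgfdb')
  22 → (9, 'fggdbfdgfdfafcgfdb')
  23 → (11, 'gdbfdgfdfafcgfdb')
  24 → (23, 'gfdb')
  25 → (16, 'gfdfafcgfdb')
  26 → (10, 'ggdbfdgfdfafcgfdb')

SA = [20, 5, 26, 2, 13, 8, 4, 1, 22, 25, 12, 3, 18, 15, 0, 19, 7, 21, 24, 17, 14, 6, 9, 11, 23, 16, 10]
i: (SA[i-1],SA[i]) lcp shared
  1: (20,5) 2 'af'
  2: (5,26) 0 ''
  3: (26,2) 1 'b'
  4: (2,13) 1 'b'
  5: (13,8) 2 'bf'
  6: (8,4) 0 ''
  7: (4,1) 1 'c'
  8: (1,22) 1 'c'
  9: (22,25) 0 ''
  10: (25,12) 2 'db'
  11: (12,3) 1 'd'
  12: (3,18) 1 'd'
  13: (18,15) 1 'd'
  14: (15,0) 0 ''
  15: (0,19) 0 ''
  16: (19,7) 1 'f'
  17: (7,21) 1 'f'
  18: (21,24) 1 'f'
  19: (24,17) 2 'fd'
  20: (17,14) 2 'fd'
  21: (14,6) 1 'f'
  22: (6,9) 1 'f'
  23: (9,11) 0 ''
  24: (11,23) 1 'g'
  25: (23,16) 3 'gfd'
  26: (16,10) 1 'g'

n(n+1)/2 = 27·28/2 = 378
Σ LCP = 0 + 2 + 0 + 1 + 1 + 2 + 0 + 1 + 1 + 0 + 2 + 1 + 1 + 1 + 0 + 0 + 1 + 1 + 1 + 2 + 2 + 1 + 1 + 0 + 1 + 3 + 1 = 27
distinct = 378 − 27 = 351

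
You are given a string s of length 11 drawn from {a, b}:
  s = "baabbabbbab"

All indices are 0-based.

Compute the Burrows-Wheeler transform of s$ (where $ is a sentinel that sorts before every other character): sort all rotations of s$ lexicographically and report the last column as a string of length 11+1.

bbbaba$bbbaa

rank  rotation      last
    0  $baabbabbbab  b
    1  aabbabbbab$b  b
    2  ab$baabbabbb  b
    3  abbabbbab$ba  a
    4  abbbab$baabb  b
    5  b$baabbabbba  a
    6  baabbabbbab$  $
    7  bab$baabbabb  b
    8  babbbab$baab  b
    9  bbab$baabbab  b
   10  bbabbbab$baa  a
   11  bbbab$baabba  a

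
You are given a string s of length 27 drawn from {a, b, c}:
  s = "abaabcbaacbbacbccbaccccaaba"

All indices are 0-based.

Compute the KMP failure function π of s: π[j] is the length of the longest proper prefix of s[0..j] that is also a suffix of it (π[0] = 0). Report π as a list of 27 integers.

[0, 0, 1, 1, 2, 0, 0, 1, 1, 0, 0, 0, 1, 0, 0, 0, 0, 0, 1, 0, 0, 0, 0, 1, 1, 2, 3]

π[0] = 0
j=1 s[j]='b': π[1]=0 (border '')
j=2 s[j]='a': π[2]=1 (border 'a')
j=3 s[j]='a': k: 1→0; π[3]=1 (border 'a')
j=4 s[j]='b': π[4]=2 (border 'ab')
j=5 s[j]='c': k: 2→0; π[5]=0 (border '')
j=6 s[j]='b': π[6]=0 (border '')
j=7 s[j]='a': π[7]=1 (border 'a')
j=8 s[j]='a': k: 1→0; π[8]=1 (border 'a')
j=9 s[j]='c': k: 1→0; π[9]=0 (border '')
j=10 s[j]='b': π[10]=0 (border '')
j=11 s[j]='b': π[11]=0 (border '')
j=12 s[j]='a': π[12]=1 (border 'a')
j=13 s[j]='c': k: 1→0; π[13]=0 (border '')
j=14 s[j]='b': π[14]=0 (border '')
j=15 s[j]='c': π[15]=0 (border '')
j=16 s[j]='c': π[16]=0 (border '')
j=17 s[j]='b': π[17]=0 (border '')
j=18 s[j]='a': π[18]=1 (border 'a')
j=19 s[j]='c': k: 1→0; π[19]=0 (border '')
j=20 s[j]='c': π[20]=0 (border '')
j=21 s[j]='c': π[21]=0 (border '')
j=22 s[j]='c': π[22]=0 (border '')
j=23 s[j]='a': π[23]=1 (border 'a')
j=24 s[j]='a': k: 1→0; π[24]=1 (border 'a')
j=25 s[j]='b': π[25]=2 (border 'ab')
j=26 s[j]='a': π[26]=3 (border 'aba')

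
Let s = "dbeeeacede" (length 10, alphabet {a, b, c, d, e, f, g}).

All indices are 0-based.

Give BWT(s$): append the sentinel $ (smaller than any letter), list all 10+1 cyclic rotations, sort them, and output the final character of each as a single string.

eeda$edeceb

rank  rotation     last
    0  $dbeeeacede  e
    1  acede$dbeee  e
    2  beeeacede$d  d
    3  cede$dbeeea  a
    4  dbeeeacede$  $
    5  de$dbeeeace  e
    6  e$dbeeeaced  d
    7  eacede$dbee  e
    8  ede$dbeeeac  c
    9  eeacede$dbe  e
   10  eeeacede$db  b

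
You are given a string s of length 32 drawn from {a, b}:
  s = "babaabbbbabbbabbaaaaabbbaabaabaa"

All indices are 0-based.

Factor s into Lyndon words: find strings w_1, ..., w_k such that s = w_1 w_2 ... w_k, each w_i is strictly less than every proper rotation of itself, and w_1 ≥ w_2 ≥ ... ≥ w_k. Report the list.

emit factor 1: 'b' (i=0, period=1)
emit factor 2: 'ab' (i=1, period=2)
emit factor 3: 'aabbbbabbbabb' (i=3, period=13)
emit factor 4: 'aaaaabbbaabaab' (i=16, period=14)
emit factor 5: 'a' (i=30, period=1)
emit factor 6: 'a' (i=31, period=1)

["b", "ab", "aabbbbabbbabb", "aaaaabbbaabaab", "a", "a"]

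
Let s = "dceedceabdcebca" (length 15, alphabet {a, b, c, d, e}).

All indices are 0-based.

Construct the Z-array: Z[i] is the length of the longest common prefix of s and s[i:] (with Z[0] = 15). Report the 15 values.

Z[0]=15
i=1: outside box; Z[1]=0
i=2: outside box; Z[2]=0
i=3: outside box; Z[3]=0
i=4: outside box; Z[4]=3 extend→box=[4,7)
i=5: min(r-i=2, Z[1]=0)=0; Z[5]=0
i=6: min(r-i=1, Z[2]=0)=0; Z[6]=0
i=7: outside box; Z[7]=0
i=8: outside box; Z[8]=0
i=9: outside box; Z[9]=3 extend→box=[9,12)
i=10: min(r-i=2, Z[1]=0)=0; Z[10]=0
i=11: min(r-i=1, Z[2]=0)=0; Z[11]=0
i=12: outside box; Z[12]=0
i=13: outside box; Z[13]=0
i=14: outside box; Z[14]=0

[15, 0, 0, 0, 3, 0, 0, 0, 0, 3, 0, 0, 0, 0, 0]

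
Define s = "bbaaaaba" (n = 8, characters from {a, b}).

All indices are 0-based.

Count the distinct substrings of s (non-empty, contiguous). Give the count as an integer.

rank→(start, suffix):
  0 → (7, 'a')
  1 → (2, 'aaaaba')
  2 → (3, 'aaaba')
  3 → (4, 'aaba')
  4 → (5, 'aba')
  5 → (6, 'ba')
  6 → (1, 'baaaaba')
  7 → (0, 'bbaaaaba')

SA = [7, 2, 3, 4, 5, 6, 1, 0]
i: (SA[i-1],SA[i]) lcp shared
  1: (7,2) 1 'a'
  2: (2,3) 3 'aaa'
  3: (3,4) 2 'aa'
  4: (4,5) 1 'a'
  5: (5,6) 0 ''
  6: (6,1) 2 'ba'
  7: (1,0) 1 'b'

n(n+1)/2 = 8·9/2 = 36
Σ LCP = 0 + 1 + 3 + 2 + 1 + 0 + 2 + 1 = 10
distinct = 36 − 10 = 26

26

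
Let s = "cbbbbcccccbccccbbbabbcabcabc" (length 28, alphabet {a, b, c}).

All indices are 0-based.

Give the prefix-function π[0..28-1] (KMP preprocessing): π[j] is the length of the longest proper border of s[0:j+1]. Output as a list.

π[0] = 0
j=1 s[j]='b': π[1]=0 (border '')
j=2 s[j]='b': π[2]=0 (border '')
j=3 s[j]='b': π[3]=0 (border '')
j=4 s[j]='b': π[4]=0 (border '')
j=5 s[j]='c': π[5]=1 (border 'c')
j=6 s[j]='c': k: 1→0; π[6]=1 (border 'c')
j=7 s[j]='c': k: 1→0; π[7]=1 (border 'c')
j=8 s[j]='c': k: 1→0; π[8]=1 (border 'c')
j=9 s[j]='c': k: 1→0; π[9]=1 (border 'c')
j=10 s[j]='b': π[10]=2 (border 'cb')
j=11 s[j]='c': k: 2→0; π[11]=1 (border 'c')
j=12 s[j]='c': k: 1→0; π[12]=1 (border 'c')
j=13 s[j]='c': k: 1→0; π[13]=1 (border 'c')
j=14 s[j]='c': k: 1→0; π[14]=1 (border 'c')
j=15 s[j]='b': π[15]=2 (border 'cb')
j=16 s[j]='b': π[16]=3 (border 'cbb')
j=17 s[j]='b': π[17]=4 (border 'cbbb')
j=18 s[j]='a': k: 4→0; π[18]=0 (border '')
j=19 s[j]='b': π[19]=0 (border '')
j=20 s[j]='b': π[20]=0 (border '')
j=21 s[j]='c': π[21]=1 (border 'c')
j=22 s[j]='a': k: 1→0; π[22]=0 (border '')
j=23 s[j]='b': π[23]=0 (border '')
j=24 s[j]='c': π[24]=1 (border 'c')
j=25 s[j]='a': k: 1→0; π[25]=0 (border '')
j=26 s[j]='b': π[26]=0 (border '')
j=27 s[j]='c': π[27]=1 (border 'c')

[0, 0, 0, 0, 0, 1, 1, 1, 1, 1, 2, 1, 1, 1, 1, 2, 3, 4, 0, 0, 0, 1, 0, 0, 1, 0, 0, 1]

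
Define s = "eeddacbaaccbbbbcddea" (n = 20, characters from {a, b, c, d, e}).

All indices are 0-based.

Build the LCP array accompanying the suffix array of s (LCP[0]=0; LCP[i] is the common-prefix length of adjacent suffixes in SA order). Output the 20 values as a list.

[0, 1, 1, 2, 0, 1, 3, 2, 1, 0, 2, 1, 1, 0, 1, 2, 1, 0, 1, 1]

sorted suffixes:
  #0 SA[0]=19  'a'
  #1 SA[1]=7  'aaccbbbbcddea'
  #2 SA[2]=4  'acbaaccbbbbcddea'
  #3 SA[3]=8  'accbbbbcddea'
  #4 SA[4]=6  'baaccbbbbcddea'
  #5 SA[5]=11  'bbbbcddea'
  #6 SA[6]=12  'bbbcddea'
  #7 SA[7]=13  'bbcddea'
  #8 SA[8]=14  'bcddea'
  #9 SA[9]=5  'cbaaccbbbbcddea'
  #10 SA[10]=10  'cbbbbcddea'
  #11 SA[11]=9  'ccbbbbcddea'
  #12 SA[12]=15  'cddea'
  #13 SA[13]=3  'dacbaaccbbbbcddea'
  #14 SA[14]=2  'ddacbaaccbbbbcddea'
  #15 SA[15]=16  'ddea'
  #16 SA[16]=17  'dea'
  #17 SA[17]=18  'ea'
  #18 SA[18]=1  'eddacbaaccbbbbcddea'
  #19 SA[19]=0  'eeddacbaaccbbbbcddea'

SA = [19, 7, 4, 8, 6, 11, 12, 13, 14, 5, 10, 9, 15, 3, 2, 16, 17, 18, 1, 0]
rank  pair      lcp
   1  s[19:],s[7:]  1  'a'
   2  s[7:],s[4:]  1  'a'
   3  s[4:],s[8:]  2  'ac'
   4  s[8:],s[6:]  0  ''
   5  s[6:],s[11:]  1  'b'
   6  s[11:],s[12:]  3  'bbb'
   7  s[12:],s[13:]  2  'bb'
   8  s[13:],s[14:]  1  'b'
   9  s[14:],s[5:]  0  ''
  10  s[5:],s[10:]  2  'cb'
  11  s[10:],s[9:]  1  'c'
  12  s[9:],s[15:]  1  'c'
  13  s[15:],s[3:]  0  ''
  14  s[3:],s[2:]  1  'd'
  15  s[2:],s[16:]  2  'dd'
  16  s[16:],s[17:]  1  'd'
  17  s[17:],s[18:]  0  ''
  18  s[18:],s[1:]  1  'e'
  19  s[1:],s[0:]  1  'e'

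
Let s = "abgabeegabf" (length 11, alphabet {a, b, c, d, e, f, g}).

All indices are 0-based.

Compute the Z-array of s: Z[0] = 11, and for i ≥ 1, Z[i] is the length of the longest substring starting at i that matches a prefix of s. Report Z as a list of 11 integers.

Z[0]=11
i=1: fresh scan; Z[1]=0
i=2: fresh scan; Z[2]=0
i=3: fresh scan; Z[3]=2 scan→box=[3,5)
i=4: min(r-i=1, Z[1]=0)=0; Z[4]=0
i=5: fresh scan; Z[5]=0
i=6: fresh scan; Z[6]=0
i=7: fresh scan; Z[7]=0
i=8: fresh scan; Z[8]=2 scan→box=[8,10)
i=9: min(r-i=1, Z[1]=0)=0; Z[9]=0
i=10: fresh scan; Z[10]=0

[11, 0, 0, 2, 0, 0, 0, 0, 2, 0, 0]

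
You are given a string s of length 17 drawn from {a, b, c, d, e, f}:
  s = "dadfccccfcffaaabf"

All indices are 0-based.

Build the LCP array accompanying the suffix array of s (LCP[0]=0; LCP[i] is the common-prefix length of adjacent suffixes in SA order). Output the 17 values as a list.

[0, 2, 1, 1, 0, 0, 3, 2, 1, 2, 0, 1, 0, 1, 1, 2, 1]

rank→(start, suffix):
  0 → (12, 'aaabf')
  1 → (13, 'aabf')
  2 → (14, 'abf')
  3 → (1, 'adfccccfcffaaabf')
  4 → (15, 'bf')
  5 → (4, 'ccccfcffaaabf')
  6 → (5, 'cccfcffaaabf')
  7 → (6, 'ccfcffaaabf')
  8 → (7, 'cfcffaaabf')
  9 → (9, 'cffaaabf')
  10 → (0, 'dadfccccfcffaaabf')
  11 → (2, 'dfccccfcffaaabf')
  12 → (16, 'f')
  13 → (11, 'faaabf')
  14 → (3, 'fccccfcffaaabf')
  15 → (8, 'fcffaaabf')
  16 → (10, 'ffaaabf')

SA = [12, 13, 14, 1, 15, 4, 5, 6, 7, 9, 0, 2, 16, 11, 3, 8, 10]
i: (SA[i-1],SA[i]) lcp shared
  1: (12,13) 2 'aa'
  2: (13,14) 1 'a'
  3: (14,1) 1 'a'
  4: (1,15) 0 ''
  5: (15,4) 0 ''
  6: (4,5) 3 'ccc'
  7: (5,6) 2 'cc'
  8: (6,7) 1 'c'
  9: (7,9) 2 'cf'
  10: (9,0) 0 ''
  11: (0,2) 1 'd'
  12: (2,16) 0 ''
  13: (16,11) 1 'f'
  14: (11,3) 1 'f'
  15: (3,8) 2 'fc'
  16: (8,10) 1 'f'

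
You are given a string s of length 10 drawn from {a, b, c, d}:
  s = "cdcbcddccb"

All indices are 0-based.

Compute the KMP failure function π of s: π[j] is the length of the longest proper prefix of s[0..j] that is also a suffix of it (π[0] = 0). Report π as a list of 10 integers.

[0, 0, 1, 0, 1, 2, 0, 1, 1, 0]

π[0] = 0
j=1 s[j]='d': π[1]=0 (border '')
j=2 s[j]='c': π[2]=1 (border 'c')
j=3 s[j]='b': k: 1→0; π[3]=0 (border '')
j=4 s[j]='c': π[4]=1 (border 'c')
j=5 s[j]='d': π[5]=2 (border 'cd')
j=6 s[j]='d': k: 2→0; π[6]=0 (border '')
j=7 s[j]='c': π[7]=1 (border 'c')
j=8 s[j]='c': k: 1→0; π[8]=1 (border 'c')
j=9 s[j]='b': k: 1→0; π[9]=0 (border '')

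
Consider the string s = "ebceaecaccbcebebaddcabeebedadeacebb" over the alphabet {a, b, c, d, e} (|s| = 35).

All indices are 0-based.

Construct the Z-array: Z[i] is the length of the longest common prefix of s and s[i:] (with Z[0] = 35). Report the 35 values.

Z[0]=35
i=1: outside box; Z[1]=0
i=2: outside box; Z[2]=0
i=3: outside box; Z[3]=1 grow→box=[3,4)
i=4: outside box; Z[4]=0
i=5: outside box; Z[5]=1 grow→box=[5,6)
i=6: outside box; Z[6]=0
i=7: outside box; Z[7]=0
i=8: outside box; Z[8]=0
i=9: outside box; Z[9]=0
i=10: outside box; Z[10]=0
i=11: outside box; Z[11]=0
i=12: outside box; Z[12]=2 grow→box=[12,14)
i=13: min(r-i=1, Z[1]=0)=0; Z[13]=0
i=14: outside box; Z[14]=2 grow→box=[14,16)
i=15: min(r-i=1, Z[1]=0)=0; Z[15]=0
i=16: outside box; Z[16]=0
i=17: outside box; Z[17]=0
i=18: outside box; Z[18]=0
i=19: outside box; Z[19]=0
i=20: outside box; Z[20]=0
i=21: outside box; Z[21]=0
i=22: outside box; Z[22]=1 grow→box=[22,23)
i=23: outside box; Z[23]=2 grow→box=[23,25)
i=24: min(r-i=1, Z[1]=0)=0; Z[24]=0
i=25: outside box; Z[25]=1 grow→box=[25,26)
i=26: outside box; Z[26]=0
i=27: outside box; Z[27]=0
i=28: outside box; Z[28]=0
i=29: outside box; Z[29]=1 grow→box=[29,30)
i=30: outside box; Z[30]=0
i=31: outside box; Z[31]=0
i=32: outside box; Z[32]=2 grow→box=[32,34)
i=33: min(r-i=1, Z[1]=0)=0; Z[33]=0
i=34: outside box; Z[34]=0

[35, 0, 0, 1, 0, 1, 0, 0, 0, 0, 0, 0, 2, 0, 2, 0, 0, 0, 0, 0, 0, 0, 1, 2, 0, 1, 0, 0, 0, 1, 0, 0, 2, 0, 0]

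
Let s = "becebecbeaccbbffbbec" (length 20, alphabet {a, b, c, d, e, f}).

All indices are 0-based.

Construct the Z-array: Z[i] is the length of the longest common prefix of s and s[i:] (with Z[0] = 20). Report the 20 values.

Z[0]=20
i=1: outside box; Z[1]=0
i=2: outside box; Z[2]=0
i=3: outside box; Z[3]=0
i=4: outside box; Z[4]=3 grow→box=[4,7)
i=5: min(r-i=2, Z[1]=0)=0; Z[5]=0
i=6: min(r-i=1, Z[2]=0)=0; Z[6]=0
i=7: outside box; Z[7]=2 grow→box=[7,9)
i=8: min(r-i=1, Z[1]=0)=0; Z[8]=0
i=9: outside box; Z[9]=0
i=10: outside box; Z[10]=0
i=11: outside box; Z[11]=0
i=12: outside box; Z[12]=1 grow→box=[12,13)
i=13: outside box; Z[13]=1 grow→box=[13,14)
i=14: outside box; Z[14]=0
i=15: outside box; Z[15]=0
i=16: outside box; Z[16]=1 grow→box=[16,17)
i=17: outside box; Z[17]=3 grow→box=[17,20)
i=18: min(r-i=2, Z[1]=0)=0; Z[18]=0
i=19: min(r-i=1, Z[2]=0)=0; Z[19]=0

[20, 0, 0, 0, 3, 0, 0, 2, 0, 0, 0, 0, 1, 1, 0, 0, 1, 3, 0, 0]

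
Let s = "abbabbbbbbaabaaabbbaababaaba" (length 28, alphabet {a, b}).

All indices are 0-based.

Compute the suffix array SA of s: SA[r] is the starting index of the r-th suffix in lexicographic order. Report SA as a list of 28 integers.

sorted suffixes:
  #0 SA[0]=27  'a'
  #1 SA[1]=13  'aaabbbaababaaba'
  #2 SA[2]=24  'aaba'
  #3 SA[3]=10  'aabaaabbbaababaaba'
  #4 SA[4]=19  'aababaaba'
  #5 SA[5]=14  'aabbbaababaaba'
  #6 SA[6]=25  'aba'
  #7 SA[7]=11  'abaaabbbaababaaba'
  #8 SA[8]=22  'abaaba'
  #9 SA[9]=20  'ababaaba'
  #10 SA[10]=0  'abbabbbbbbaabaaabbbaababaaba'
  #11 SA[11]=15  'abbbaababaaba'
  #12 SA[12]=3  'abbbbbbaabaaabbbaababaaba'
  #13 SA[13]=26  'ba'
  #14 SA[14]=12  'baaabbbaababaaba'
  #15 SA[15]=23  'baaba'
  #16 SA[16]=9  'baabaaabbbaababaaba'
  #17 SA[17]=18  'baababaaba'
  #18 SA[18]=21  'babaaba'
  #19 SA[19]=2  'babbbbbbaabaaabbbaababaaba'
  #20 SA[20]=8  'bbaabaaabbbaababaaba'
  #21 SA[21]=17  'bbaababaaba'
  #22 SA[22]=1  'bbabbbbbbaabaaabbbaababaaba'
  #23 SA[23]=7  'bbbaabaaabbbaababaaba'
  #24 SA[24]=16  'bbbaababaaba'
  #25 SA[25]=6  'bbbbaabaaabbbaababaaba'
  #26 SA[26]=5  'bbbbbaabaaabbbaababaaba'
  #27 SA[27]=4  'bbbbbbaabaaabbbaababaaba'

[27, 13, 24, 10, 19, 14, 25, 11, 22, 20, 0, 15, 3, 26, 12, 23, 9, 18, 21, 2, 8, 17, 1, 7, 16, 6, 5, 4]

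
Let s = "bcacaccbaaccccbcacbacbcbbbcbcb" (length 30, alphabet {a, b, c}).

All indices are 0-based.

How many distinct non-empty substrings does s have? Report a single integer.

403

sorted suffixes:
  #0 SA[0]=8  'aaccccbcacbacbcbbbcbcb'
  #1 SA[1]=2  'acaccbaaccccbcacbacbcbbbcbcb'
  #2 SA[2]=16  'acbacbcbbbcbcb'
  #3 SA[3]=19  'acbcbbbcbcb'
  #4 SA[4]=4  'accbaaccccbcacbacbcbbbcbcb'
  #5 SA[5]=9  'accccbcacbacbcbbbcbcb'
  #6 SA[6]=29  'b'
  #7 SA[7]=7  'baaccccbcacbacbcbbbcbcb'
  #8 SA[8]=18  'bacbcbbbcbcb'
  #9 SA[9]=23  'bbbcbcb'
  #10 SA[10]=24  'bbcbcb'
  #11 SA[11]=0  'bcacaccbaaccccbcacbacbcbbbcbcb'
  #12 SA[12]=14  'bcacbacbcbbbcbcb'
  #13 SA[13]=27  'bcb'
  #14 SA[14]=21  'bcbbbcbcb'
  #15 SA[15]=25  'bcbcb'
  #16 SA[16]=1  'cacaccbaaccccbcacbacbcbbbcbcb'
  #17 SA[17]=15  'cacbacbcbbbcbcb'
  #18 SA[18]=3  'caccbaaccccbcacbacbcbbbcbcb'
  #19 SA[19]=28  'cb'
  #20 SA[20]=6  'cbaaccccbcacbacbcbbbcbcb'
  #21 SA[21]=17  'cbacbcbbbcbcb'
  #22 SA[22]=22  'cbbbcbcb'
  #23 SA[23]=13  'cbcacbacbcbbbcbcb'
  #24 SA[24]=26  'cbcb'
  #25 SA[25]=20  'cbcbbbcbcb'
  #26 SA[26]=5  'ccbaaccccbcacbacbcbbbcbcb'
  #27 SA[27]=12  'ccbcacbacbcbbbcbcb'
  #28 SA[28]=11  'cccbcacbacbcbbbcbcb'
  #29 SA[29]=10  'ccccbcacbacbcbbbcbcb'

SA = [8, 2, 16, 19, 4, 9, 29, 7, 18, 23, 24, 0, 14, 27, 21, 25, 1, 15, 3, 28, 6, 17, 22, 13, 26, 20, 5, 12, 11, 10]
[i] adj suffixes → lcp
  [1] 8/2 → 1 ('a')
  [2] 2/16 → 2 ('ac')
  [3] 16/19 → 3 ('acb')
  [4] 19/4 → 2 ('ac')
  [5] 4/9 → 3 ('acc')
  [6] 9/29 → 0 ('')
  [7] 29/7 → 1 ('b')
  [8] 7/18 → 2 ('ba')
  [9] 18/23 → 1 ('b')
  [10] 23/24 → 2 ('bb')
  [11] 24/0 → 1 ('b')
  [12] 0/14 → 4 ('bcac')
  [13] 14/27 → 2 ('bc')
  [14] 27/21 → 3 ('bcb')
  [15] 21/25 → 3 ('bcb')
  [16] 25/1 → 0 ('')
  [17] 1/15 → 3 ('cac')
  [18] 15/3 → 3 ('cac')
  [19] 3/28 → 1 ('c')
  [20] 28/6 → 2 ('cb')
  [21] 6/17 → 3 ('cba')
  [22] 17/22 → 2 ('cb')
  [23] 22/13 → 2 ('cb')
  [24] 13/26 → 3 ('cbc')
  [25] 26/20 → 4 ('cbcb')
  [26] 20/5 → 1 ('c')
  [27] 5/12 → 3 ('ccb')
  [28] 12/11 → 2 ('cc')
  [29] 11/10 → 3 ('ccc')

n(n+1)/2 = 30·31/2 = 465
Σ LCP = 0 + 1 + 2 + 3 + 2 + 3 + 0 + 1 + 2 + 1 + 2 + 1 + 4 + 2 + 3 + 3 + 0 + 3 + 3 + 1 + 2 + 3 + 2 + 2 + 3 + 4 + 1 + 3 + 2 + 3 = 62
distinct = 465 − 62 = 403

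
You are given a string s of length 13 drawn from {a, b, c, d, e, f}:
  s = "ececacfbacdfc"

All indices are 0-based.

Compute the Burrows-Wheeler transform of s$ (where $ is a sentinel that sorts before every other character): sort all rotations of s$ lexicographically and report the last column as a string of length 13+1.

cbcffeaeacc$cd

rank  rotation        last
    0  $ececacfbacdfc  c
    1  acdfc$ececacfb  b
    2  acfbacdfc$ecec  c
    3  bacdfc$ececacf  f
    4  c$ececacfbacdf  f
    5  cacfbacdfc$ece  e
    6  cdfc$ececacfba  a
    7  cecacfbacdfc$e  e
    8  cfbacdfc$ececa  a
    9  dfc$ececacfbac  c
   10  ecacfbacdfc$ec  c
   11  ececacfbacdfc$  $
   12  fbacdfc$ececac  c
   13  fc$ececacfbacd  d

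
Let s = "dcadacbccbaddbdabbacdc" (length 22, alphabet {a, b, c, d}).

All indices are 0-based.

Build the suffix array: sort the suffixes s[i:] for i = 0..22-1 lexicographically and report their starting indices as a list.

[15, 4, 18, 2, 10, 17, 9, 16, 6, 13, 21, 1, 8, 5, 7, 19, 14, 3, 12, 20, 0, 11]

sorted suffixes:
  #0 SA[0]=15  'abbacdc'
  #1 SA[1]=4  'acbccbaddbdabbacdc'
  #2 SA[2]=18  'acdc'
  #3 SA[3]=2  'adacbccbaddbdabbacdc'
  #4 SA[4]=10  'addbdabbacdc'
  #5 SA[5]=17  'bacdc'
  #6 SA[6]=9  'baddbdabbacdc'
  #7 SA[7]=16  'bbacdc'
  #8 SA[8]=6  'bccbaddbdabbacdc'
  #9 SA[9]=13  'bdabbacdc'
  #10 SA[10]=21  'c'
  #11 SA[11]=1  'cadacbccbaddbdabbacdc'
  #12 SA[12]=8  'cbaddbdabbacdc'
  #13 SA[13]=5  'cbccbaddbdabbacdc'
  #14 SA[14]=7  'ccbaddbdabbacdc'
  #15 SA[15]=19  'cdc'
  #16 SA[16]=14  'dabbacdc'
  #17 SA[17]=3  'dacbccbaddbdabbacdc'
  #18 SA[18]=12  'dbdabbacdc'
  #19 SA[19]=20  'dc'
  #20 SA[20]=0  'dcadacbccbaddbdabbacdc'
  #21 SA[21]=11  'ddbdabbacdc'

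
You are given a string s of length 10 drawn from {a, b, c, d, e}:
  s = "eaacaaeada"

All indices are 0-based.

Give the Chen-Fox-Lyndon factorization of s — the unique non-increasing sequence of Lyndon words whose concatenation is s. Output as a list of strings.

["e", "aacaaead", "a"]

emit factor 1: 'e' (i=0, period=1)
emit factor 2: 'aacaaead' (i=1, period=8)
emit factor 3: 'a' (i=9, period=1)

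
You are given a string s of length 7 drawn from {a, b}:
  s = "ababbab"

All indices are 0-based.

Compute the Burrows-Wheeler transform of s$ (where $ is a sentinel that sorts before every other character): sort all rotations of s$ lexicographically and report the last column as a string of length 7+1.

rank  rotation  last
    0  $ababbab  b
    1  ab$ababb  b
    2  ababbab$  $
    3  abbab$ab  b
    4  b$ababba  a
    5  bab$abab  b
    6  babbab$a  a
    7  bbab$aba  a

bb$babaa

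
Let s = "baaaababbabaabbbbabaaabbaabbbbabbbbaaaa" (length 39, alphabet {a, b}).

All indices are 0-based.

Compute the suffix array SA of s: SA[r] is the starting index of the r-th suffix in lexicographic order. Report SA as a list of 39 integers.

sorted suffixes:
  #0 SA[0]=38  'a'
  #1 SA[1]=37  'aa'
  #2 SA[2]=36  'aaa'
  #3 SA[3]=35  'aaaa'
  #4 SA[4]=1  'aaaababbabaabbbbabaaabbaabbbbabbbbaaaa'
  #5 SA[5]=2  'aaababbabaabbbbabaaabbaabbbbabbbbaaaa'
  #6 SA[6]=19  'aaabbaabbbbabbbbaaaa'
  #7 SA[7]=3  'aababbabaabbbbabaaabbaabbbbabbbbaaaa'
  #8 SA[8]=20  'aabbaabbbbabbbbaaaa'
  #9 SA[9]=11  'aabbbbabaaabbaabbbbabbbbaaaa'
  #10 SA[10]=24  'aabbbbabbbbaaaa'
  #11 SA[11]=17  'abaaabbaabbbbabbbbaaaa'
  #12 SA[12]=9  'abaabbbbabaaabbaabbbbabbbbaaaa'
  #13 SA[13]=4  'ababbabaabbbbabaaabbaabbbbabbbbaaaa'
  #14 SA[14]=21  'abbaabbbbabbbbaaaa'
  #15 SA[15]=6  'abbabaabbbbabaaabbaabbbbabbbbaaaa'
  #16 SA[16]=30  'abbbbaaaa'
  #17 SA[17]=12  'abbbbabaaabbaabbbbabbbbaaaa'
  #18 SA[18]=25  'abbbbabbbbaaaa'
  #19 SA[19]=34  'baaaa'
  #20 SA[20]=0  'baaaababbabaabbbbabaaabbaabbbbabbbbaaaa'
  #21 SA[21]=18  'baaabbaabbbbabbbbaaaa'
  #22 SA[22]=10  'baabbbbabaaabbaabbbbabbbbaaaa'
  #23 SA[23]=23  'baabbbbabbbbaaaa'
  #24 SA[24]=16  'babaaabbaabbbbabbbbaaaa'
  #25 SA[25]=8  'babaabbbbabaaabbaabbbbabbbbaaaa'
  #26 SA[26]=5  'babbabaabbbbabaaabbaabbbbabbbbaaaa'
  #27 SA[27]=29  'babbbbaaaa'
  #28 SA[28]=33  'bbaaaa'
  #29 SA[29]=22  'bbaabbbbabbbbaaaa'
  #30 SA[30]=15  'bbabaaabbaabbbbabbbbaaaa'
  #31 SA[31]=7  'bbabaabbbbabaaabbaabbbbabbbbaaaa'
  #32 SA[32]=28  'bbabbbbaaaa'
  #33 SA[33]=32  'bbbaaaa'
  #34 SA[34]=14  'bbbabaaabbaabbbbabbbbaaaa'
  #35 SA[35]=27  'bbbabbbbaaaa'
  #36 SA[36]=31  'bbbbaaaa'
  #37 SA[37]=13  'bbbbabaaabbaabbbbabbbbaaaa'
  #38 SA[38]=26  'bbbbabbbbaaaa'

[38, 37, 36, 35, 1, 2, 19, 3, 20, 11, 24, 17, 9, 4, 21, 6, 30, 12, 25, 34, 0, 18, 10, 23, 16, 8, 5, 29, 33, 22, 15, 7, 28, 32, 14, 27, 31, 13, 26]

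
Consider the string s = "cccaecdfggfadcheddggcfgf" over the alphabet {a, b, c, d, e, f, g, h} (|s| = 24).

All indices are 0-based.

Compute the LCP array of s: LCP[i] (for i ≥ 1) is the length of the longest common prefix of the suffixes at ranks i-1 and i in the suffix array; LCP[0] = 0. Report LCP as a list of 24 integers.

rank | idx | suffix
   0 |  11 | adcheddggcfgf
   1 |   3 | aecdfggfadcheddggcfgf
   2 |   2 | caecdfggfadcheddggcfgf
   3 |   1 | ccaecdfggfadcheddggcfgf
   4 |   0 | cccaecdfggfadcheddggcfgf
   5 |   5 | cdfggfadcheddggcfgf
   6 |  20 | cfgf
   7 |  13 | cheddggcfgf
   8 |  12 | dcheddggcfgf
   9 |  16 | ddggcfgf
  10 |   6 | dfggfadcheddggcfgf
  11 |  17 | dggcfgf
  12 |   4 | ecdfggfadcheddggcfgf
  13 |  15 | eddggcfgf
  14 |  23 | f
  15 |  10 | fadcheddggcfgf
  16 |  21 | fgf
  17 |   7 | fggfadcheddggcfgf
  18 |  19 | gcfgf
  19 |  22 | gf
  20 |   9 | gfadcheddggcfgf
  21 |  18 | ggcfgf
  22 |   8 | ggfadcheddggcfgf
  23 |  14 | heddggcfgf

SA = [11, 3, 2, 1, 0, 5, 20, 13, 12, 16, 6, 17, 4, 15, 23, 10, 21, 7, 19, 22, 9, 18, 8, 14]
rank  pair      lcp
   1  s[11:],s[3:]  1  'a'
   2  s[3:],s[2:]  0  ''
   3  s[2:],s[1:]  1  'c'
   4  s[1:],s[0:]  2  'cc'
   5  s[0:],s[5:]  1  'c'
   6  s[5:],s[20:]  1  'c'
   7  s[20:],s[13:]  1  'c'
   8  s[13:],s[12:]  0  ''
   9  s[12:],s[16:]  1  'd'
  10  s[16:],s[6:]  1  'd'
  11  s[6:],s[17:]  1  'd'
  12  s[17:],s[4:]  0  ''
  13  s[4:],s[15:]  1  'e'
  14  s[15:],s[23:]  0  ''
  15  s[23:],s[10:]  1  'f'
  16  s[10:],s[21:]  1  'f'
  17  s[21:],s[7:]  2  'fg'
  18  s[7:],s[19:]  0  ''
  19  s[19:],s[22:]  1  'g'
  20  s[22:],s[9:]  2  'gf'
  21  s[9:],s[18:]  1  'g'
  22  s[18:],s[8:]  2  'gg'
  23  s[8:],s[14:]  0  ''

[0, 1, 0, 1, 2, 1, 1, 1, 0, 1, 1, 1, 0, 1, 0, 1, 1, 2, 0, 1, 2, 1, 2, 0]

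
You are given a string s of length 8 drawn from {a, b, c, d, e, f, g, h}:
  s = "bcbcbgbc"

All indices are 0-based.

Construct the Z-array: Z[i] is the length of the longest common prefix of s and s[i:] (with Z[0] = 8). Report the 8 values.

Z[0]=8
i=1: fresh scan; Z[1]=0
i=2: fresh scan; Z[2]=3 grow→box=[2,5)
i=3: min(r-i=2, Z[1]=0)=0; Z[3]=0
i=4: min(r-i=1, Z[2]=3)=1; Z[4]=1
i=5: fresh scan; Z[5]=0
i=6: fresh scan; Z[6]=2 grow→box=[6,8)
i=7: min(r-i=1, Z[1]=0)=0; Z[7]=0

[8, 0, 3, 0, 1, 0, 2, 0]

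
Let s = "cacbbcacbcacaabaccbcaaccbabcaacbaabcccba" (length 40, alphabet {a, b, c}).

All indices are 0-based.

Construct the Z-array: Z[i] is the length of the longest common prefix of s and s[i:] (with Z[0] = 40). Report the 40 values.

Z[0]=40
i=1: i≥r, start 0; Z[1]=0
i=2: i≥r, start 0; Z[2]=1 scan→box=[2,3)
i=3: i≥r, start 0; Z[3]=0
i=4: i≥r, start 0; Z[4]=0
i=5: i≥r, start 0; Z[5]=4 scan→box=[5,9)
i=6: min(r-i=3, Z[1]=0)=0; Z[6]=0
i=7: min(r-i=2, Z[2]=1)=1; Z[7]=1
i=8: min(r-i=1, Z[3]=0)=0; Z[8]=0
i=9: i≥r, start 0; Z[9]=3 scan→box=[9,12)
i=10: min(r-i=2, Z[1]=0)=0; Z[10]=0
i=11: min(r-i=1, Z[2]=1)=1; Z[11]=2 scan→box=[11,13)
i=12: min(r-i=1, Z[1]=0)=0; Z[12]=0
i=13: i≥r, start 0; Z[13]=0
i=14: i≥r, start 0; Z[14]=0
i=15: i≥r, start 0; Z[15]=0
i=16: i≥r, start 0; Z[16]=1 scan→box=[16,17)
i=17: i≥r, start 0; Z[17]=1 scan→box=[17,18)
i=18: i≥r, start 0; Z[18]=0
i=19: i≥r, start 0; Z[19]=2 scan→box=[19,21)
i=20: min(r-i=1, Z[1]=0)=0; Z[20]=0
i=21: i≥r, start 0; Z[21]=0
i=22: i≥r, start 0; Z[22]=1 scan→box=[22,23)
i=23: i≥r, start 0; Z[23]=1 scan→box=[23,24)
i=24: i≥r, start 0; Z[24]=0
i=25: i≥r, start 0; Z[25]=0
i=26: i≥r, start 0; Z[26]=0
i=27: i≥r, start 0; Z[27]=2 scan→box=[27,29)
i=28: min(r-i=1, Z[1]=0)=0; Z[28]=0
i=29: i≥r, start 0; Z[29]=0
i=30: i≥r, start 0; Z[30]=1 scan→box=[30,31)
i=31: i≥r, start 0; Z[31]=0
i=32: i≥r, start 0; Z[32]=0
i=33: i≥r, start 0; Z[33]=0
i=34: i≥r, start 0; Z[34]=0
i=35: i≥r, start 0; Z[35]=1 scan→box=[35,36)
i=36: i≥r, start 0; Z[36]=1 scan→box=[36,37)
i=37: i≥r, start 0; Z[37]=1 scan→box=[37,38)
i=38: i≥r, start 0; Z[38]=0
i=39: i≥r, start 0; Z[39]=0

[40, 0, 1, 0, 0, 4, 0, 1, 0, 3, 0, 2, 0, 0, 0, 0, 1, 1, 0, 2, 0, 0, 1, 1, 0, 0, 0, 2, 0, 0, 1, 0, 0, 0, 0, 1, 1, 1, 0, 0]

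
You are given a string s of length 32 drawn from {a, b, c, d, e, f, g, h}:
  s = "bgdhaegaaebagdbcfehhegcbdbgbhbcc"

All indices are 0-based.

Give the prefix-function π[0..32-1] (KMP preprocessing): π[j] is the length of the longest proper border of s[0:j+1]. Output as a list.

π[0] = 0
j=1 s[j]='g': π[1]=0 (border '')
j=2 s[j]='d': π[2]=0 (border '')
j=3 s[j]='h': π[3]=0 (border '')
j=4 s[j]='a': π[4]=0 (border '')
j=5 s[j]='e': π[5]=0 (border '')
j=6 s[j]='g': π[6]=0 (border '')
j=7 s[j]='a': π[7]=0 (border '')
j=8 s[j]='a': π[8]=0 (border '')
j=9 s[j]='e': π[9]=0 (border '')
j=10 s[j]='b': π[10]=1 (border 'b')
j=11 s[j]='a': k: 1→0; π[11]=0 (border '')
j=12 s[j]='g': π[12]=0 (border '')
j=13 s[j]='d': π[13]=0 (border '')
j=14 s[j]='b': π[14]=1 (border 'b')
j=15 s[j]='c': k: 1→0; π[15]=0 (border '')
j=16 s[j]='f': π[16]=0 (border '')
j=17 s[j]='e': π[17]=0 (border '')
j=18 s[j]='h': π[18]=0 (border '')
j=19 s[j]='h': π[19]=0 (border '')
j=20 s[j]='e': π[20]=0 (border '')
j=21 s[j]='g': π[21]=0 (border '')
j=22 s[j]='c': π[22]=0 (border '')
j=23 s[j]='b': π[23]=1 (border 'b')
j=24 s[j]='d': k: 1→0; π[24]=0 (border '')
j=25 s[j]='b': π[25]=1 (border 'b')
j=26 s[j]='g': π[26]=2 (border 'bg')
j=27 s[j]='b': k: 2→0; π[27]=1 (border 'b')
j=28 s[j]='h': k: 1→0; π[28]=0 (border '')
j=29 s[j]='b': π[29]=1 (border 'b')
j=30 s[j]='c': k: 1→0; π[30]=0 (border '')
j=31 s[j]='c': π[31]=0 (border '')

[0, 0, 0, 0, 0, 0, 0, 0, 0, 0, 1, 0, 0, 0, 1, 0, 0, 0, 0, 0, 0, 0, 0, 1, 0, 1, 2, 1, 0, 1, 0, 0]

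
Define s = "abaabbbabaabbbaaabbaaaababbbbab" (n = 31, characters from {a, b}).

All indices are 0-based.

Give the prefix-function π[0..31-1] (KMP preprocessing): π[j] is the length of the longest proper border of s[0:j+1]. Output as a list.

π[0] = 0
j=1 s[j]='b': π[1]=0 (border '')
j=2 s[j]='a': π[2]=1 (border 'a')
j=3 s[j]='a': k: 1→0; π[3]=1 (border 'a')
j=4 s[j]='b': π[4]=2 (border 'ab')
j=5 s[j]='b': k: 2→0; π[5]=0 (border '')
j=6 s[j]='b': π[6]=0 (border '')
j=7 s[j]='a': π[7]=1 (border 'a')
j=8 s[j]='b': π[8]=2 (border 'ab')
j=9 s[j]='a': π[9]=3 (border 'aba')
j=10 s[j]='a': π[10]=4 (border 'abaa')
j=11 s[j]='b': π[11]=5 (border 'abaab')
j=12 s[j]='b': π[12]=6 (border 'abaabb')
j=13 s[j]='b': π[13]=7 (border 'abaabbb')
j=14 s[j]='a': π[14]=8 (border 'abaabbba')
j=15 s[j]='a': k: 8→1→0; π[15]=1 (border 'a')
j=16 s[j]='a': k: 1→0; π[16]=1 (border 'a')
j=17 s[j]='b': π[17]=2 (border 'ab')
j=18 s[j]='b': k: 2→0; π[18]=0 (border '')
j=19 s[j]='a': π[19]=1 (border 'a')
j=20 s[j]='a': k: 1→0; π[20]=1 (border 'a')
j=21 s[j]='a': k: 1→0; π[21]=1 (border 'a')
j=22 s[j]='a': k: 1→0; π[22]=1 (border 'a')
j=23 s[j]='b': π[23]=2 (border 'ab')
j=24 s[j]='a': π[24]=3 (border 'aba')
j=25 s[j]='b': k: 3→1; π[25]=2 (border 'ab')
j=26 s[j]='b': k: 2→0; π[26]=0 (border '')
j=27 s[j]='b': π[27]=0 (border '')
j=28 s[j]='b': π[28]=0 (border '')
j=29 s[j]='a': π[29]=1 (border 'a')
j=30 s[j]='b': π[30]=2 (border 'ab')

[0, 0, 1, 1, 2, 0, 0, 1, 2, 3, 4, 5, 6, 7, 8, 1, 1, 2, 0, 1, 1, 1, 1, 2, 3, 2, 0, 0, 0, 1, 2]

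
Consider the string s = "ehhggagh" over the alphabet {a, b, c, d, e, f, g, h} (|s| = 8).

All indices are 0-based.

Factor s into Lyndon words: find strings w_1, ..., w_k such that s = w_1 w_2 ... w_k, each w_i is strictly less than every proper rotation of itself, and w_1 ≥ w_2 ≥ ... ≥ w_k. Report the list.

["ehhgg", "agh"]

emit factor 1: 'ehhgg' (i=0, period=5)
emit factor 2: 'agh' (i=5, period=3)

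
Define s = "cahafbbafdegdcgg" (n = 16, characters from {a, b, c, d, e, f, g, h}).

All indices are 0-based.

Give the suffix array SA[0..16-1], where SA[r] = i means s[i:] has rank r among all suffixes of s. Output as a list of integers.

[3, 7, 1, 6, 5, 0, 13, 12, 9, 10, 4, 8, 15, 11, 14, 2]

sorted suffixes:
  #0 SA[0]=3  'afbbafdegdcgg'
  #1 SA[1]=7  'afdegdcgg'
  #2 SA[2]=1  'ahafbbafdegdcgg'
  #3 SA[3]=6  'bafdegdcgg'
  #4 SA[4]=5  'bbafdegdcgg'
  #5 SA[5]=0  'cahafbbafdegdcgg'
  #6 SA[6]=13  'cgg'
  #7 SA[7]=12  'dcgg'
  #8 SA[8]=9  'degdcgg'
  #9 SA[9]=10  'egdcgg'
  #10 SA[10]=4  'fbbafdegdcgg'
  #11 SA[11]=8  'fdegdcgg'
  #12 SA[12]=15  'g'
  #13 SA[13]=11  'gdcgg'
  #14 SA[14]=14  'gg'
  #15 SA[15]=2  'hafbbafdegdcgg'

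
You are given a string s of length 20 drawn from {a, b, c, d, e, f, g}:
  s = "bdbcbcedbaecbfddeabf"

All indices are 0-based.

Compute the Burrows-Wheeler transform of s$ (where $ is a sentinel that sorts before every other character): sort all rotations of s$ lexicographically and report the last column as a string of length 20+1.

febddc$acbebebfddacbb

rank  rotation               last
    0  $bdbcbcedbaecbfddeabf  f
    1  abf$bdbcbcedbaecbfdde  e
    2  aecbfddeabf$bdbcbcedb  b
    3  baecbfddeabf$bdbcbced  d
    4  bcbcedbaecbfddeabf$bd  d
    5  bcedbaecbfddeabf$bdbc  c
    6  bdbcbcedbaecbfddeabf$  $
    7  bf$bdbcbcedbaecbfddea  a
    8  bfddeabf$bdbcbcedbaec  c
    9  cbcedbaecbfddeabf$bdb  b
   10  cbfddeabf$bdbcbcedbae  e
   11  cedbaecbfddeabf$bdbcb  b
   12  dbaecbfddeabf$bdbcbce  e
   13  dbcbcedbaecbfddeabf$b  b
   14  ddeabf$bdbcbcedbaecbf  f
   15  deabf$bdbcbcedbaecbfd  d
   16  eabf$bdbcbcedbaecbfdd  d
   17  ecbfddeabf$bdbcbcedba  a
   18  edbaecbfddeabf$bdbcbc  c
   19  f$bdbcbcedbaecbfddeab  b
   20  fddeabf$bdbcbcedbaecb  b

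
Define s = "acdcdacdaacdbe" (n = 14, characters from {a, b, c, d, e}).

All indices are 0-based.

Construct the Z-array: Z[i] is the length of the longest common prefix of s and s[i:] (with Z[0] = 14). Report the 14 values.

Z[0]=14
i=1: i≥r, start 0; Z[1]=0
i=2: i≥r, start 0; Z[2]=0
i=3: i≥r, start 0; Z[3]=0
i=4: i≥r, start 0; Z[4]=0
i=5: i≥r, start 0; Z[5]=3 grow→box=[5,8)
i=6: min(r-i=2, Z[1]=0)=0; Z[6]=0
i=7: min(r-i=1, Z[2]=0)=0; Z[7]=0
i=8: i≥r, start 0; Z[8]=1 grow→box=[8,9)
i=9: i≥r, start 0; Z[9]=3 grow→box=[9,12)
i=10: min(r-i=2, Z[1]=0)=0; Z[10]=0
i=11: min(r-i=1, Z[2]=0)=0; Z[11]=0
i=12: i≥r, start 0; Z[12]=0
i=13: i≥r, start 0; Z[13]=0

[14, 0, 0, 0, 0, 3, 0, 0, 1, 3, 0, 0, 0, 0]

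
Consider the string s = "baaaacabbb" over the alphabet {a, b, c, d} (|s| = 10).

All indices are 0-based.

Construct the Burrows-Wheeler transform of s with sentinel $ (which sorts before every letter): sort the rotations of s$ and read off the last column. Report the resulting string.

rank  rotation     last
    0  $baaaacabbb  b
    1  aaaacabbb$b  b
    2  aaacabbb$ba  a
    3  aacabbb$baa  a
    4  abbb$baaaac  c
    5  acabbb$baaa  a
    6  b$baaaacabb  b
    7  baaaacabbb$  $
    8  bb$baaaacab  b
    9  bbb$baaaaca  a
   10  cabbb$baaaa  a

bbaacab$baa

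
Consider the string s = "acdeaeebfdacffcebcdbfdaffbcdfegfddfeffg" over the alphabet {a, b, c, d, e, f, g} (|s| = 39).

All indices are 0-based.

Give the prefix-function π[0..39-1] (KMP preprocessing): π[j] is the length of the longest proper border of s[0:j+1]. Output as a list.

[0, 0, 0, 0, 1, 0, 0, 0, 0, 0, 1, 2, 0, 0, 0, 0, 0, 0, 0, 0, 0, 0, 1, 0, 0, 0, 0, 0, 0, 0, 0, 0, 0, 0, 0, 0, 0, 0, 0]

π[0] = 0
j=1 s[j]='c': π[1]=0 (border '')
j=2 s[j]='d': π[2]=0 (border '')
j=3 s[j]='e': π[3]=0 (border '')
j=4 s[j]='a': π[4]=1 (border 'a')
j=5 s[j]='e': k: 1→0; π[5]=0 (border '')
j=6 s[j]='e': π[6]=0 (border '')
j=7 s[j]='b': π[7]=0 (border '')
j=8 s[j]='f': π[8]=0 (border '')
j=9 s[j]='d': π[9]=0 (border '')
j=10 s[j]='a': π[10]=1 (border 'a')
j=11 s[j]='c': π[11]=2 (border 'ac')
j=12 s[j]='f': k: 2→0; π[12]=0 (border '')
j=13 s[j]='f': π[13]=0 (border '')
j=14 s[j]='c': π[14]=0 (border '')
j=15 s[j]='e': π[15]=0 (border '')
j=16 s[j]='b': π[16]=0 (border '')
j=17 s[j]='c': π[17]=0 (border '')
j=18 s[j]='d': π[18]=0 (border '')
j=19 s[j]='b': π[19]=0 (border '')
j=20 s[j]='f': π[20]=0 (border '')
j=21 s[j]='d': π[21]=0 (border '')
j=22 s[j]='a': π[22]=1 (border 'a')
j=23 s[j]='f': k: 1→0; π[23]=0 (border '')
j=24 s[j]='f': π[24]=0 (border '')
j=25 s[j]='b': π[25]=0 (border '')
j=26 s[j]='c': π[26]=0 (border '')
j=27 s[j]='d': π[27]=0 (border '')
j=28 s[j]='f': π[28]=0 (border '')
j=29 s[j]='e': π[29]=0 (border '')
j=30 s[j]='g': π[30]=0 (border '')
j=31 s[j]='f': π[31]=0 (border '')
j=32 s[j]='d': π[32]=0 (border '')
j=33 s[j]='d': π[33]=0 (border '')
j=34 s[j]='f': π[34]=0 (border '')
j=35 s[j]='e': π[35]=0 (border '')
j=36 s[j]='f': π[36]=0 (border '')
j=37 s[j]='f': π[37]=0 (border '')
j=38 s[j]='g': π[38]=0 (border '')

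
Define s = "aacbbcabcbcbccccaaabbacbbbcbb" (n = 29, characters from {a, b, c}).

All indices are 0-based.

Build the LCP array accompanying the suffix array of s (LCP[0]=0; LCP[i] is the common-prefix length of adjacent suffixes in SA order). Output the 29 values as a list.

rank | idx | suffix
   0 |  16 | aaabbacbbbcbb
   1 |  17 | aabbacbbbcbb
   2 |   0 | aacbbcabcbcbccccaaabbacbbbcbb
   3 |  18 | abbacbbbcbb
   4 |   6 | abcbcbccccaaabbacbbbcbb
   5 |  21 | acbbbcbb
   6 |   1 | acbbcabcbcbccccaaabbacbbbcbb
   7 |  28 | b
   8 |  20 | bacbbbcbb
   9 |  27 | bb
  10 |  19 | bbacbbbcbb
  11 |  23 | bbbcbb
  12 |   3 | bbcabcbcbccccaaabbacbbbcbb
  13 |  24 | bbcbb
  14 |   4 | bcabcbcbccccaaabbacbbbcbb
  15 |  25 | bcbb
  16 |   7 | bcbcbccccaaabbacbbbcbb
  17 |   9 | bcbccccaaabbacbbbcbb
  18 |  11 | bccccaaabbacbbbcbb
  19 |  15 | caaabbacbbbcbb
  20 |   5 | cabcbcbccccaaabbacbbbcbb
  21 |  26 | cbb
  22 |  22 | cbbbcbb
  23 |   2 | cbbcabcbcbccccaaabbacbbbcbb
  24 |   8 | cbcbccccaaabbacbbbcbb
  25 |  10 | cbccccaaabbacbbbcbb
  26 |  14 | ccaaabbacbbbcbb
  27 |  13 | cccaaabbacbbbcbb
  28 |  12 | ccccaaabbacbbbcbb

SA = [16, 17, 0, 18, 6, 21, 1, 28, 20, 27, 19, 23, 3, 24, 4, 25, 7, 9, 11, 15, 5, 26, 22, 2, 8, 10, 14, 13, 12]
[i] adj suffixes → lcp
  [1] 16/17 → 2 ('aa')
  [2] 17/0 → 2 ('aa')
  [3] 0/18 → 1 ('a')
  [4] 18/6 → 2 ('ab')
  [5] 6/21 → 1 ('a')
  [6] 21/1 → 4 ('acbb')
  [7] 1/28 → 0 ('')
  [8] 28/20 → 1 ('b')
  [9] 20/27 → 1 ('b')
  [10] 27/19 → 2 ('bb')
  [11] 19/23 → 2 ('bb')
  [12] 23/3 → 2 ('bb')
  [13] 3/24 → 3 ('bbc')
  [14] 24/4 → 1 ('b')
  [15] 4/25 → 2 ('bc')
  [16] 25/7 → 3 ('bcb')
  [17] 7/9 → 4 ('bcbc')
  [18] 9/11 → 2 ('bc')
  [19] 11/15 → 0 ('')
  [20] 15/5 → 2 ('ca')
  [21] 5/26 → 1 ('c')
  [22] 26/22 → 3 ('cbb')
  [23] 22/2 → 3 ('cbb')
  [24] 2/8 → 2 ('cb')
  [25] 8/10 → 3 ('cbc')
  [26] 10/14 → 1 ('c')
  [27] 14/13 → 2 ('cc')
  [28] 13/12 → 3 ('ccc')

[0, 2, 2, 1, 2, 1, 4, 0, 1, 1, 2, 2, 2, 3, 1, 2, 3, 4, 2, 0, 2, 1, 3, 3, 2, 3, 1, 2, 3]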